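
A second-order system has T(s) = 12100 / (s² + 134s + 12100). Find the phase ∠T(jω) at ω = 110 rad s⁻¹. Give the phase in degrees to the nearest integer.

∠[(j110)² + 134(j110) + 12100] = ∠[0 + j14740] = 90.00°
∠T(j110) = −90.00° = -90.00°

-90°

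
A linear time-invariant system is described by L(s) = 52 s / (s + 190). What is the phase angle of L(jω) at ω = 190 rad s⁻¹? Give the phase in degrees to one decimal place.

∠(j190) = 90.00°
∠(j190 + 190) = arctan(190/190) = 45.00°
∠L(j190) = 90.00° − 45.00° = 45.00°

45.0°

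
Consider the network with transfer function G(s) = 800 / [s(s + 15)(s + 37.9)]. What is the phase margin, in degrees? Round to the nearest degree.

83°

Gain crossover: |G(jω)| = 1 at ω ≈ 1.4 rad/s.
∠G(j1.4) = −90° − arctan(1.4/15) − arctan(1.4/37.9) ≈ -97.45°
PM = 180° + (-97.45°) = 82.55°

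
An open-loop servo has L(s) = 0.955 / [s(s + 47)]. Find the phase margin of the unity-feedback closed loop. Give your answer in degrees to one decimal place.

Gain crossover: |L(jω)| = 1 at ω ≈ 0.0203 rad/s.
∠L(j0.0203) = −90° − arctan(0.0203/47) ≈ -90.02°
PM = 180° + (-90.02°) = 89.98°

90.0 deg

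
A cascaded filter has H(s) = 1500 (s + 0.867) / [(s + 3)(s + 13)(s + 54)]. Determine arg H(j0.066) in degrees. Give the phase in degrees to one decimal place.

2.7°

∠(j0.066 + 0.867) = arctan(0.066/0.867) = 4.35°
∠(j0.066 + 3) = arctan(0.066/3) = 1.26°
∠(j0.066 + 13) = arctan(0.066/13) = 0.29°
∠(j0.066 + 54) = arctan(0.066/54) = 0.07°
∠H(j0.066) = 4.35° − (1.26° + 0.29° + 0.07°) = 2.73°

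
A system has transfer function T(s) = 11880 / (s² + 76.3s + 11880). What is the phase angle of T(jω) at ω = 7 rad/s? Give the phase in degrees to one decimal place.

-2.6°

∠[(j7)² + 76.3(j7) + 11880] = ∠[11831 + j534.1] = 2.58°
∠T(j7) = −2.58° = -2.58°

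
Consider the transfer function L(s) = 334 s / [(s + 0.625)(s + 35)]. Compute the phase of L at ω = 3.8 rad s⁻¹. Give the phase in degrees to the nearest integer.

∠(j3.8) = 90.00°
∠(j3.8 + 0.625) = arctan(3.8/0.625) = 80.66°
∠(j3.8 + 35) = arctan(3.8/35) = 6.20°
∠L(j3.8) = 90.00° − (80.66° + 6.20°) = 3.14°

3 deg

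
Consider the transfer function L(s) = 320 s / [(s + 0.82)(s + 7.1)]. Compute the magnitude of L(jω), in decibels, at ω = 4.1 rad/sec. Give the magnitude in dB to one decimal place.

|j4.1| = 4.1
|j4.1 + 0.82| = √(4.1² + 0.82²) = 4.181
|j4.1 + 7.1| = √(4.1² + 7.1²) = 8.199
|L(j4.1)| = 320 × 4.1 / (4.181 × 8.199) = 38.272
20 log₁₀(38.272) = 31.66 dB

31.7 dB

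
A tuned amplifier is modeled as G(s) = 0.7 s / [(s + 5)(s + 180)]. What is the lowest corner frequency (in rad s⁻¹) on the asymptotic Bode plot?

Break frequencies occur at each pole and zero magnitude: 5 rad s⁻¹, 180 rad s⁻¹.
The lowest is 5 rad s⁻¹.

5 rad s⁻¹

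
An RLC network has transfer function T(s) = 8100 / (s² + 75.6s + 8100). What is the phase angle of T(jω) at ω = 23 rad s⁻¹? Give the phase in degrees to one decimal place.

∠[(j23)² + 75.6(j23) + 8100] = ∠[7571 + j1738.8] = 12.93°
∠T(j23) = −12.93° = -12.93°

-12.9 deg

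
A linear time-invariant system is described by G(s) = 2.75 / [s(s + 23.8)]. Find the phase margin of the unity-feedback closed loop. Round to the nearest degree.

90 deg

Gain crossover: |G(jω)| = 1 at ω ≈ 0.116 rad/sec.
∠G(j0.116) = −90° − arctan(0.116/23.8) ≈ -90.28°
PM = 180° + (-90.28°) = 89.72°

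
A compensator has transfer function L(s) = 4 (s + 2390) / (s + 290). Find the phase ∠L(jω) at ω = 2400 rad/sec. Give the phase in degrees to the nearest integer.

∠(j2400 + 2390) = arctan(2400/2390) = 45.12°
∠(j2400 + 290) = arctan(2400/290) = 83.11°
∠L(j2400) = 45.12° − 83.11° = -37.99°

-38°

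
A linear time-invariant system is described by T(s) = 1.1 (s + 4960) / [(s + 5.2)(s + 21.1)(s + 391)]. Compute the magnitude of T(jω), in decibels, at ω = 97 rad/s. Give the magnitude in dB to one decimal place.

|j97 + 4960| = √(97² + 4960²) = 4961
|j97 + 5.2| = √(97² + 5.2²) = 97.14
|j97 + 21.1| = √(97² + 21.1²) = 99.27
|j97 + 391| = √(97² + 391²) = 402.9
|T(j97)| = 1.1 × 4961 / (97.14 × 99.27 × 402.9) = 0.0014048
20 log₁₀(0.0014048) = -57.05 dB

-57.0 dB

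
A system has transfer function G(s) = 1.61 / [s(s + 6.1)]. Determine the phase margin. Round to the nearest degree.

88°

Gain crossover: |G(jω)| = 1 at ω ≈ 0.264 rad/s.
∠G(j0.264) = −90° − arctan(0.264/6.1) ≈ -92.48°
PM = 180° + (-92.48°) = 87.52°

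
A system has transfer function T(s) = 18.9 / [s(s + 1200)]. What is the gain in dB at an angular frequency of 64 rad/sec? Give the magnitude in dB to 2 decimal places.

|j64 + 1200| = √(64² + 1200²) = 1202
|j64| = 64
|T(j64)| = 18.9 / (1202 × 64) = 0.00024574
20 log₁₀(0.00024574) = -72.190 dB

-72.19 dB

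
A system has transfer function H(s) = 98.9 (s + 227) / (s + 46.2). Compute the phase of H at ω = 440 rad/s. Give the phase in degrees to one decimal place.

∠(j440 + 227) = arctan(440/227) = 62.71°
∠(j440 + 46.2) = arctan(440/46.2) = 84.01°
∠H(j440) = 62.71° − 84.01° = -21.30°

-21.3°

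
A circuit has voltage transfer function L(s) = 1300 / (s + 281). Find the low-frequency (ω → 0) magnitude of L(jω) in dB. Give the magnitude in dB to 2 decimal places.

13.30 dB

L(0) = 1300 / 281 = 4.6263
20 log₁₀(4.6263) = 13.305 dB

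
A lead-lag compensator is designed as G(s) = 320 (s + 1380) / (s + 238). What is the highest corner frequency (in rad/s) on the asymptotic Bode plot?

1380 rad/s

Break frequencies occur at each pole and zero magnitude: 238 rad/s, 1380 rad/s.
The highest is 1380 rad/s.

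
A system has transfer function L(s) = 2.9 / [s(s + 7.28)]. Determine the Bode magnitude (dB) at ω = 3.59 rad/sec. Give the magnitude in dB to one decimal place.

-20.0 dB

|j3.59 + 7.28| = √(3.59² + 7.28²) = 8.117
|j3.59| = 3.59
|L(j3.59)| = 2.9 / (8.117 × 3.59) = 0.099519
20 log₁₀(0.099519) = -20.04 dB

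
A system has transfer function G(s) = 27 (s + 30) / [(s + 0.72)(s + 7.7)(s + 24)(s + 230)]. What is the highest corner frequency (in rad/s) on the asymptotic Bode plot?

230 rad/s

Break frequencies occur at each pole and zero magnitude: 0.72 rad/s, 7.7 rad/s, 24 rad/s, 30 rad/s, 230 rad/s.
The highest is 230 rad/s.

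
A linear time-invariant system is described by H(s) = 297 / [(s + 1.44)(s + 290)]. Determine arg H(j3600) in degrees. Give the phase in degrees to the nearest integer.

∠(j3600 + 1.44) = arctan(3600/1.44) = 89.98°
∠(j3600 + 290) = arctan(3600/290) = 85.39°
∠H(j3600) = − (89.98° + 85.39°) = -175.37°

-175°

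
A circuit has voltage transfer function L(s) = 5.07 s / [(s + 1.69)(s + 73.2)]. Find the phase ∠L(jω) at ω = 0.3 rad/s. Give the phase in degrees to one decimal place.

79.7°

∠(j0.3) = 90.00°
∠(j0.3 + 1.69) = arctan(0.3/1.69) = 10.07°
∠(j0.3 + 73.2) = arctan(0.3/73.2) = 0.23°
∠L(j0.3) = 90.00° − (10.07° + 0.23°) = 79.70°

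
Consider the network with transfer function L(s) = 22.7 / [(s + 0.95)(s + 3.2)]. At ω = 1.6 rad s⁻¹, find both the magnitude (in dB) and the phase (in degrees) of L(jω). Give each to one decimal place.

|j1.6 + 0.95| = √(1.6² + 0.95²) = 1.861
|j1.6 + 3.2| = √(1.6² + 3.2²) = 3.578
|L(j1.6)| = 22.7 / (1.861 × 3.578) = 3.4098
20 log₁₀(3.4098) = 10.65 dB
∠(j1.6 + 0.95) = arctan(1.6/0.95) = 59.30°
∠(j1.6 + 3.2) = arctan(1.6/3.2) = 26.57°
∠L(j1.6) = − (59.30° + 26.57°) = -85.87°

|L| = 10.7 dB, ∠L = -85.9°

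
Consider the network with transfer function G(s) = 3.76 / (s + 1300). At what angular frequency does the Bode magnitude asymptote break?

1300 rad/sec

The single real pole at s = −1300 gives a corner at ω = 1300 rad/sec.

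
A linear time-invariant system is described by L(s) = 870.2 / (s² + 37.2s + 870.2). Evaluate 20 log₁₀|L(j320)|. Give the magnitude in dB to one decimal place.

-41.4 dB

|(j320)² + 37.2(j320) + 870.2| = |-1.0153e+05 + j11904| = 1.022e+05
|L(j320)| = 870.2 / 1.022e+05 = 0.0085126
20 log₁₀(0.0085126) = -41.40 dB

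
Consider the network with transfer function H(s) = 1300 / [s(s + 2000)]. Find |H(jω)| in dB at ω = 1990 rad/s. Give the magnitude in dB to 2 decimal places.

-72.71 dB

|j1990 + 2000| = √(1990² + 2000²) = 2821
|j1990| = 1990
|H(j1990)| = 1300 / (2821 × 1990) = 0.00023154
20 log₁₀(0.00023154) = -72.707 dB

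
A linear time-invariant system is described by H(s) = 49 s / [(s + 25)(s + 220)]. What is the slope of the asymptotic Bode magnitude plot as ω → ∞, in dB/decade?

With 1 zero and 2 poles, the high-frequency asymptotic slope is 20 × (1 − 2) = -20 dB/decade.

-20 dB/decade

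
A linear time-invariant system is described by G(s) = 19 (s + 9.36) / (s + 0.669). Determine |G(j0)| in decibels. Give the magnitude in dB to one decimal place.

48.5 dB

G(0) = 19 × 9.36 / 0.669 = 265.83
20 log₁₀(265.83) = 48.49 dB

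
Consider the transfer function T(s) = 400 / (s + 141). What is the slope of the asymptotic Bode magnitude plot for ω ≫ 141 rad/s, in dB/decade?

-20 dB/decade

With 0 zeros and 1 pole, the high-frequency asymptotic slope is 20 × (0 − 1) = -20 dB/decade.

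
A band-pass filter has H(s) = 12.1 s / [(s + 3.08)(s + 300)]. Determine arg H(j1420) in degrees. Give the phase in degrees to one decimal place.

∠(j1420) = 90.00°
∠(j1420 + 3.08) = arctan(1420/3.08) = 89.88°
∠(j1420 + 300) = arctan(1420/300) = 78.07°
∠H(j1420) = 90.00° − (89.88° + 78.07°) = -77.95°

-77.9 deg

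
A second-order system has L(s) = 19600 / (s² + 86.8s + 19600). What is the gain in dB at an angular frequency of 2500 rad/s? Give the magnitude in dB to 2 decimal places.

-50.05 dB

|(j2500)² + 86.8(j2500) + 19600| = |-6.2304e+06 + j2.17e+05| = 6.234e+06
|L(j2500)| = 19600 / 6.234e+06 = 0.003144
20 log₁₀(0.003144) = -50.050 dB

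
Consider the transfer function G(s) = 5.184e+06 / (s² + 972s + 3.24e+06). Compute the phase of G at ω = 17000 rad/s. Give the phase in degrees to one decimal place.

-176.7 deg

∠[(j17000)² + 972(j17000) + 3.24e+06] = ∠[-2.8576e+08 + j1.6524e+07] = 176.69°
∠G(j17000) = −176.69° = -176.69°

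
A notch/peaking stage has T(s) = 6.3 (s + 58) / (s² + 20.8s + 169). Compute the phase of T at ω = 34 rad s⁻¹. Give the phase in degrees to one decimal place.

∠(j34 + 58) = arctan(34/58) = 30.38°
∠[(j34)² + 20.8(j34) + 169] = ∠[-987 + j707.2] = 144.38°
∠T(j34) = 30.38° − 144.38° = -114.00°

-114.0°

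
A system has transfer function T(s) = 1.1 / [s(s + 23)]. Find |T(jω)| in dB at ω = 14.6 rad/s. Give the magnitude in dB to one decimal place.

|j14.6 + 23| = √(14.6² + 23²) = 27.24
|j14.6| = 14.6
|T(j14.6)| = 1.1 / (27.24 × 14.6) = 0.0027656
20 log₁₀(0.0027656) = -51.16 dB

-51.2 dB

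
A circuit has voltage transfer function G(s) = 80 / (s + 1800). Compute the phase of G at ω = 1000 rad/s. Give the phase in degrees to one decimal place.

∠(j1000 + 1800) = arctan(1000/1800) = 29.05°
∠G(j1000) = −29.05° = -29.05°

-29.1°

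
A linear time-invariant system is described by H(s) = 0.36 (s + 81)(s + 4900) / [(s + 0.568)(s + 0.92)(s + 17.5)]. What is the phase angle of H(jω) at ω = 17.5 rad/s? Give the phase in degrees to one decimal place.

∠(j17.5 + 81) = arctan(17.5/81) = 12.19°
∠(j17.5 + 4900) = arctan(17.5/4900) = 0.20°
∠(j17.5 + 0.568) = arctan(17.5/0.568) = 88.14°
∠(j17.5 + 0.92) = arctan(17.5/0.92) = 86.99°
∠(j17.5 + 17.5) = arctan(17.5/17.5) = 45.00°
∠H(j17.5) = 12.19° + 0.20° − (88.14° + 86.99° + 45.00°) = -207.74°

-207.7 deg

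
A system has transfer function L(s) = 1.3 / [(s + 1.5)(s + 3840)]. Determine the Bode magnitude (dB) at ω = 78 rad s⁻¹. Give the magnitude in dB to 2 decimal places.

|j78 + 1.5| = √(78² + 1.5²) = 78.01
|j78 + 3840| = √(78² + 3840²) = 3841
|L(j78)| = 1.3 / (78.01 × 3841) = 4.3386e-06
20 log₁₀(4.3386e-06) = -107.253 dB

-107.25 dB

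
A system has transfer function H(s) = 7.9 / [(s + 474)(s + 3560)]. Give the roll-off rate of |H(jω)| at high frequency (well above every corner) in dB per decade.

With 0 zeros and 2 poles, the high-frequency asymptotic slope is 20 × (0 − 2) = -40 dB/decade.

-40 dB/decade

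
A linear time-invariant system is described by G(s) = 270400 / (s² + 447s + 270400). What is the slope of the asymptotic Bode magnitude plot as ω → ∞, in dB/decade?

With 0 zeros and 2 poles, the high-frequency asymptotic slope is 20 × (0 − 2) = -40 dB/decade.

-40 dB/decade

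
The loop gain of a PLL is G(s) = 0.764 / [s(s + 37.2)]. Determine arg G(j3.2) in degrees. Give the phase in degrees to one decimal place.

-94.9°

∠(j3.2 + 37.2) = arctan(3.2/37.2) = 4.92°
∠(j3.2) = 90.00°
∠G(j3.2) = − (4.92° + 90.00°) = -94.92°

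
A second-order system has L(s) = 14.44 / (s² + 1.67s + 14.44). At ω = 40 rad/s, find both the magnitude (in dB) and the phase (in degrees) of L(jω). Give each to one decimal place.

|(j40)² + 1.67(j40) + 14.44| = |-1585.6 + j66.8| = 1587
|L(j40)| = 14.44 / 1587 = 0.0090991
20 log₁₀(0.0090991) = -40.82 dB
∠[(j40)² + 1.67(j40) + 14.44] = ∠[-1585.6 + j66.8] = 177.59°
∠L(j40) = −177.59° = -177.59°

|L| = -40.8 dB, ∠L = -177.6°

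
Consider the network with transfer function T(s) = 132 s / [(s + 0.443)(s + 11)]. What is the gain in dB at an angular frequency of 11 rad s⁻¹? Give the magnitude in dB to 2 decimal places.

|j11| = 11
|j11 + 0.443| = √(11² + 0.443²) = 11.01
|j11 + 11| = √(11² + 11²) = 15.56
|T(j11)| = 132 × 11 / (11.01 × 15.56) = 8.4784
20 log₁₀(8.4784) = 18.566 dB

18.57 dB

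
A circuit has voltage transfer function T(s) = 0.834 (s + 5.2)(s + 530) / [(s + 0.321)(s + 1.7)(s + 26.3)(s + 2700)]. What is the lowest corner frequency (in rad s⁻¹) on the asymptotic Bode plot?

0.321 rad s⁻¹

Break frequencies occur at each pole and zero magnitude: 0.321 rad s⁻¹, 1.7 rad s⁻¹, 5.2 rad s⁻¹, 26.3 rad s⁻¹, 530 rad s⁻¹, 2700 rad s⁻¹.
The lowest is 0.321 rad s⁻¹.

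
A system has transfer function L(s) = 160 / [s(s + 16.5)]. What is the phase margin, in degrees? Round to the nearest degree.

Gain crossover: |L(jω)| = 1 at ω ≈ 8.6 rad/s.
∠L(j8.6) = −90° − arctan(8.6/16.5) ≈ -117.53°
PM = 180° + (-117.53°) = 62.47°

62°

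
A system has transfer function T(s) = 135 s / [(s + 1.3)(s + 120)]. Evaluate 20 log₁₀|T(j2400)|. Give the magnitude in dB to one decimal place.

-25.0 dB

|j2400| = 2400
|j2400 + 1.3| = √(2400² + 1.3²) = 2400
|j2400 + 120| = √(2400² + 120²) = 2403
|T(j2400)| = 135 × 2400 / (2400 × 2403) = 0.05618
20 log₁₀(0.05618) = -25.01 dB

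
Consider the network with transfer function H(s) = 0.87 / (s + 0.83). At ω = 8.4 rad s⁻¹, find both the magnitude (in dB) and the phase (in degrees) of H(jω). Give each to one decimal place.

|H| = -19.7 dB, ∠H = -84.4°

|j8.4 + 0.83| = √(8.4² + 0.83²) = 8.441
|H(j8.4)| = 0.87 / 8.441 = 0.10307
20 log₁₀(0.10307) = -19.74 dB
∠(j8.4 + 0.83) = arctan(8.4/0.83) = 84.36°
∠H(j8.4) = −84.36° = -84.36°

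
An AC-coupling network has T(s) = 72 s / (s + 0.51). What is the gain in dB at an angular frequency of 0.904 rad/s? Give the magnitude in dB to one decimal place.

|j0.904| = 0.904
|j0.904 + 0.51| = √(0.904² + 0.51²) = 1.038
|T(j0.904)| = 72 × 0.904 / 1.038 = 62.709
20 log₁₀(62.709) = 35.95 dB

35.9 dB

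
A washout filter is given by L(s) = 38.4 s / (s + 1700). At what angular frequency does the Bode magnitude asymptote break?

The single real pole at s = −1700 gives a corner at ω = 1700 rad/s.

1700 rad/s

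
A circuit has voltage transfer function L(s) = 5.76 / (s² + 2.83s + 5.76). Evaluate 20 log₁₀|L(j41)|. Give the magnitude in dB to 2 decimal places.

|(j41)² + 2.83(j41) + 5.76| = |-1675.2 + j116.03| = 1679
|L(j41)| = 5.76 / 1679 = 0.0034301
20 log₁₀(0.0034301) = -49.294 dB

-49.29 dB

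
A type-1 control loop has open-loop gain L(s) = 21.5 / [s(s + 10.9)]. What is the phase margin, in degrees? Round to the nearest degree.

Gain crossover: |L(jω)| = 1 at ω ≈ 1.94 rad/s.
∠L(j1.94) = −90° − arctan(1.94/10.9) ≈ -100.10°
PM = 180° + (-100.10°) = 79.90°

80°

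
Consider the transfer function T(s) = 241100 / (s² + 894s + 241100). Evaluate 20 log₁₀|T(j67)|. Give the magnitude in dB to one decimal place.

|(j67)² + 894(j67) + 241100| = |2.3661e+05 + j59898| = 2.441e+05
|T(j67)| = 241100 / 2.441e+05 = 0.98781
20 log₁₀(0.98781) = -0.11 dB

-0.1 dB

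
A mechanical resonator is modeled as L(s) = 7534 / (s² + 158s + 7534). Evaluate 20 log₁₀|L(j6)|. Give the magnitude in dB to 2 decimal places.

-0.03 dB

|(j6)² + 158(j6) + 7534| = |7498 + j948| = 7558
|L(j6)| = 7534 / 7558 = 0.99687
20 log₁₀(0.99687) = -0.027 dB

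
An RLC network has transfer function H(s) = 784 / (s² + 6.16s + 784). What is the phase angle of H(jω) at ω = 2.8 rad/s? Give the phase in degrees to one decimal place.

-1.3°

∠[(j2.8)² + 6.16(j2.8) + 784] = ∠[776.16 + j17.248] = 1.27°
∠H(j2.8) = −1.27° = -1.27°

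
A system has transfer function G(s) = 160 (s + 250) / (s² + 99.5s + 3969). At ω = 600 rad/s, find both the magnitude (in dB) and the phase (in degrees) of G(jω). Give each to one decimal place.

|j600 + 250| = √(600² + 250²) = 650
|(j600)² + 99.5(j600) + 3969| = |-3.5603e+05 + j59700| = 3.61e+05
|G(j600)| = 160 × 650 / 3.61e+05 = 0.28809
20 log₁₀(0.28809) = -10.81 dB
∠(j600 + 250) = arctan(600/250) = 67.38°
∠[(j600)² + 99.5(j600) + 3969] = ∠[-3.5603e+05 + j59700] = 170.48°
∠G(j600) = 67.38° − 170.48° = -103.10°

|G| = -10.8 dB, ∠G = -103.1 deg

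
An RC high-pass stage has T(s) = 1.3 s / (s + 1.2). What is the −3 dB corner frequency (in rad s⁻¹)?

1.2 rad s⁻¹

For a single-pole high-pass, the −3 dB point is at the pole: ω = 1.2 rad s⁻¹.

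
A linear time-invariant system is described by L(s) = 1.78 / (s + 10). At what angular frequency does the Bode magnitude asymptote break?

10 rad/s

The single real pole at s = −10 gives a corner at ω = 10 rad/s.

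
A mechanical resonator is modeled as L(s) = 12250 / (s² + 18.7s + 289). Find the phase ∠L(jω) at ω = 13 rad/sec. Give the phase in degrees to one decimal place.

-63.7°

∠[(j13)² + 18.7(j13) + 289] = ∠[120 + j243.1] = 63.73°
∠L(j13) = −63.73° = -63.73°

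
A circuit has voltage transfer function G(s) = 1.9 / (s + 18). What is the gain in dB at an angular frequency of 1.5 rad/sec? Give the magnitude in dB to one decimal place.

-19.6 dB

|j1.5 + 18| = √(1.5² + 18²) = 18.06
|G(j1.5)| = 1.9 / 18.06 = 0.10519
20 log₁₀(0.10519) = -19.56 dB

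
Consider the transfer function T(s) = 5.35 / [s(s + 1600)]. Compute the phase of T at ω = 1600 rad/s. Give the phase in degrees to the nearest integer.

-135°

∠(j1600 + 1600) = arctan(1600/1600) = 45.00°
∠(j1600) = 90.00°
∠T(j1600) = − (45.00° + 90.00°) = -135.00°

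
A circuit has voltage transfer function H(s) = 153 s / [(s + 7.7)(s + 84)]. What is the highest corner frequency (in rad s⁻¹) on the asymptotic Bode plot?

Break frequencies occur at each pole and zero magnitude: 7.7 rad s⁻¹, 84 rad s⁻¹.
The highest is 84 rad s⁻¹.

84 rad s⁻¹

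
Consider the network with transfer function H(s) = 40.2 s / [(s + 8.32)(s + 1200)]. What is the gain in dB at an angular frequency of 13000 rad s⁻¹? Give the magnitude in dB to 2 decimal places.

-50.23 dB

|j13000| = 1.3e+04
|j13000 + 8.32| = √(13000² + 8.32²) = 1.3e+04
|j13000 + 1200| = √(13000² + 1200²) = 1.306e+04
|H(j13000)| = 40.2 × 1.3e+04 / (1.3e+04 × 1.306e+04) = 0.0030792
20 log₁₀(0.0030792) = -50.231 dB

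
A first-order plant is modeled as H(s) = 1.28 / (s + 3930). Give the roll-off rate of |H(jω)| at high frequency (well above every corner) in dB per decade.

-20 dB/decade

With 0 zeros and 1 pole, the high-frequency asymptotic slope is 20 × (0 − 1) = -20 dB/decade.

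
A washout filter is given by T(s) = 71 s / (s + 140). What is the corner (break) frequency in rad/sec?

140 rad/sec

The single real pole at s = −140 gives a corner at ω = 140 rad/sec.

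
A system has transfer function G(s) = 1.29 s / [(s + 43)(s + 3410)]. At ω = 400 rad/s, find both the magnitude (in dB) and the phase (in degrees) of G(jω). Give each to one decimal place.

|j400| = 400
|j400 + 43| = √(400² + 43²) = 402.3
|j400 + 3410| = √(400² + 3410²) = 3433
|G(j400)| = 1.29 × 400 / (402.3 × 3433) = 0.00037357
20 log₁₀(0.00037357) = -68.55 dB
∠(j400) = 90.00°
∠(j400 + 43) = arctan(400/43) = 83.86°
∠(j400 + 3410) = arctan(400/3410) = 6.69°
∠G(j400) = 90.00° − (83.86° + 6.69°) = -0.55°

|G| = -68.6 dB, ∠G = -0.6°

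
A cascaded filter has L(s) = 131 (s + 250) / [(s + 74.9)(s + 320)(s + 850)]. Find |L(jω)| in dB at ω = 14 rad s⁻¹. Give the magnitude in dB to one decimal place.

-56.0 dB

|j14 + 250| = √(14² + 250²) = 250.4
|j14 + 74.9| = √(14² + 74.9²) = 76.2
|j14 + 320| = √(14² + 320²) = 320.3
|j14 + 850| = √(14² + 850²) = 850.1
|L(j14)| = 131 × 250.4 / (76.2 × 320.3 × 850.1) = 0.0015809
20 log₁₀(0.0015809) = -56.02 dB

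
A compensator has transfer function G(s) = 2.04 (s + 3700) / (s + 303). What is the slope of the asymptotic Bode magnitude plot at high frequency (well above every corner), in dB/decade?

With 1 zero and 1 pole, the high-frequency asymptotic slope is 20 × (1 − 1) = 0 dB/decade.

0 dB/decade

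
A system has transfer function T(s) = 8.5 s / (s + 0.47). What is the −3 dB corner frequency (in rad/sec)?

For a single-pole high-pass, the −3 dB point is at the pole: ω = 0.47 rad/sec.

0.47 rad/sec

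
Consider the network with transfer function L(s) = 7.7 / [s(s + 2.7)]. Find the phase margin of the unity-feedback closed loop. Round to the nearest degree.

Gain crossover: |L(jω)| = 1 at ω ≈ 2.21 rad/s.
∠L(j2.21) = −90° − arctan(2.21/2.7) ≈ -129.27°
PM = 180° + (-129.27°) = 50.73°

51°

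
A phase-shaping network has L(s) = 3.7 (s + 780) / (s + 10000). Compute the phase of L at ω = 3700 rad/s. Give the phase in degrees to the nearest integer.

∠(j3700 + 780) = arctan(3700/780) = 78.10°
∠(j3700 + 10000) = arctan(3700/10000) = 20.30°
∠L(j3700) = 78.10° − 20.30° = 57.79°

58°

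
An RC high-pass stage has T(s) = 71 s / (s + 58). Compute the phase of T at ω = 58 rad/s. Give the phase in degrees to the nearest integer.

45°

∠(j58) = 90.00°
∠(j58 + 58) = arctan(58/58) = 45.00°
∠T(j58) = 90.00° − 45.00° = 45.00°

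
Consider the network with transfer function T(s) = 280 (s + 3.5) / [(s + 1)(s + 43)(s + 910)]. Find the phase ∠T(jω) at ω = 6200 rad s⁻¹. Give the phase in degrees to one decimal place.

∠(j6200 + 3.5) = arctan(6200/3.5) = 89.97°
∠(j6200 + 1) = arctan(6200/1) = 89.99°
∠(j6200 + 43) = arctan(6200/43) = 89.60°
∠(j6200 + 910) = arctan(6200/910) = 81.65°
∠T(j6200) = 89.97° − (89.99° + 89.60° + 81.65°) = -171.28°

-171.3°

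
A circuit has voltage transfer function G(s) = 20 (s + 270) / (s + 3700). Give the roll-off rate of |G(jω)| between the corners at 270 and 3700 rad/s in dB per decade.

20 dB/decade

In this band the factors already past their corner are: zero at 270; net slope = 20 dB/decade.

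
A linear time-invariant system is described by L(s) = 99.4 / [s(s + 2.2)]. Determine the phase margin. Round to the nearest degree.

Gain crossover: |L(jω)| = 1 at ω ≈ 9.85 rad/s.
∠L(j9.85) = −90° − arctan(9.85/2.2) ≈ -167.41°
PM = 180° + (-167.41°) = 12.59°

13°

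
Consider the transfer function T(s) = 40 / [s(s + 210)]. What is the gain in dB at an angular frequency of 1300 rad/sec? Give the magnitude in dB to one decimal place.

-92.6 dB

|j1300 + 210| = √(1300² + 210²) = 1317
|j1300| = 1300
|T(j1300)| = 40 / (1317 × 1300) = 2.3366e-05
20 log₁₀(2.3366e-05) = -92.63 dB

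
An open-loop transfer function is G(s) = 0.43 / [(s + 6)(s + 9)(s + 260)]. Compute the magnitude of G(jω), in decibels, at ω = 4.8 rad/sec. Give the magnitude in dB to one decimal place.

|j4.8 + 6| = √(4.8² + 6²) = 7.684
|j4.8 + 9| = √(4.8² + 9²) = 10.2
|j4.8 + 260| = √(4.8² + 260²) = 260
|G(j4.8)| = 0.43 / (7.684 × 10.2 × 260) = 2.1098e-05
20 log₁₀(2.1098e-05) = -93.52 dB

-93.5 dB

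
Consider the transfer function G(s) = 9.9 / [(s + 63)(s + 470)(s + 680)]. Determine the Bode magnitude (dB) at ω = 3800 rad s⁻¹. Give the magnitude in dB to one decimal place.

|j3800 + 63| = √(3800² + 63²) = 3801
|j3800 + 470| = √(3800² + 470²) = 3829
|j3800 + 680| = √(3800² + 680²) = 3860
|G(j3800)| = 9.9 / (3801 × 3829 × 3860) = 1.7623e-10
20 log₁₀(1.7623e-10) = -195.08 dB

-195.1 dB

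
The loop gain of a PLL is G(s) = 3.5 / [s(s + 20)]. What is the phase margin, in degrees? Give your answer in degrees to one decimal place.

89.5°

Gain crossover: |G(jω)| = 1 at ω ≈ 0.175 rad/sec.
∠G(j0.175) = −90° − arctan(0.175/20) ≈ -90.50°
PM = 180° + (-90.50°) = 89.50°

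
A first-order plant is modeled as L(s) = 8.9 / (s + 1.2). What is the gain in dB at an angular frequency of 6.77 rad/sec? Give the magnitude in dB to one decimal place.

2.2 dB

|j6.77 + 1.2| = √(6.77² + 1.2²) = 6.876
|L(j6.77)| = 8.9 / 6.876 = 1.2944
20 log₁₀(1.2944) = 2.24 dB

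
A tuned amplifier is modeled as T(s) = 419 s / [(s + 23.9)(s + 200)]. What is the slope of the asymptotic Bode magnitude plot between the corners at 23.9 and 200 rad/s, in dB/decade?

In this band the factors already past their corner are: 1 differentiator zero, pole at 23.9; net slope = 0 dB/decade.

0 dB/decade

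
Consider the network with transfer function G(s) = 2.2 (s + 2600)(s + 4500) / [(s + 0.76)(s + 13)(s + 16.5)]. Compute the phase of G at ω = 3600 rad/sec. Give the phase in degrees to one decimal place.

-176.7°

∠(j3600 + 2600) = arctan(3600/2600) = 54.16°
∠(j3600 + 4500) = arctan(3600/4500) = 38.66°
∠(j3600 + 0.76) = arctan(3600/0.76) = 89.99°
∠(j3600 + 13) = arctan(3600/13) = 89.79°
∠(j3600 + 16.5) = arctan(3600/16.5) = 89.74°
∠G(j3600) = 54.16° + 38.66° − (89.99° + 89.79° + 89.74°) = -176.70°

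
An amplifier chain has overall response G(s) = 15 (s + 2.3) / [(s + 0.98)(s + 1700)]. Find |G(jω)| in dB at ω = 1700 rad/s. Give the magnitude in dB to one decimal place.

-44.1 dB

|j1700 + 2.3| = √(1700² + 2.3²) = 1700
|j1700 + 0.98| = √(1700² + 0.98²) = 1700
|j1700 + 1700| = √(1700² + 1700²) = 2404
|G(j1700)| = 15 × 1700 / (1700 × 2404) = 0.0062392
20 log₁₀(0.0062392) = -44.10 dB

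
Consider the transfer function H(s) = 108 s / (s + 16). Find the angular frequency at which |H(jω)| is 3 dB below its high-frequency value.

16 rad/s

For a single-pole high-pass, the −3 dB point is at the pole: ω = 16 rad/s.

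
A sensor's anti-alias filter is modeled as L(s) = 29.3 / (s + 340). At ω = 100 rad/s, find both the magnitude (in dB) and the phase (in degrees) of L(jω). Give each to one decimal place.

|L| = -21.7 dB, ∠L = -16.4 deg

|j100 + 340| = √(100² + 340²) = 354.4
|L(j100)| = 29.3 / 354.4 = 0.082675
20 log₁₀(0.082675) = -21.65 dB
∠(j100 + 340) = arctan(100/340) = 16.39°
∠L(j100) = −16.39° = -16.39°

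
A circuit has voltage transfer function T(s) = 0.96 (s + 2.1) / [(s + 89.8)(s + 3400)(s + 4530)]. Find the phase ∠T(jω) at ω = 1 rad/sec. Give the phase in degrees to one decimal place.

24.8°

∠(j1 + 2.1) = arctan(1/2.1) = 25.46°
∠(j1 + 89.8) = arctan(1/89.8) = 0.64°
∠(j1 + 3400) = arctan(1/3400) = 0.02°
∠(j1 + 4530) = arctan(1/4530) = 0.01°
∠T(j1) = 25.46° − (0.64° + 0.02° + 0.01°) = 24.80°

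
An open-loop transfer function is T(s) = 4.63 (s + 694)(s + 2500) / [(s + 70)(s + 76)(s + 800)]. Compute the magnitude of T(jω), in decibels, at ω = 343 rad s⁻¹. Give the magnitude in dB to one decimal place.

|j343 + 694| = √(343² + 694²) = 774.1
|j343 + 2500| = √(343² + 2500²) = 2523
|j343 + 70| = √(343² + 70²) = 350.1
|j343 + 76| = √(343² + 76²) = 351.3
|j343 + 800| = √(343² + 800²) = 870.4
|T(j343)| = 4.63 × 774.1 × 2523 / (350.1 × 351.3 × 870.4) = 0.084488
20 log₁₀(0.084488) = -21.46 dB

-21.5 dB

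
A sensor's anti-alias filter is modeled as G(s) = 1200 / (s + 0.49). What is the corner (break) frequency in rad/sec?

0.49 rad/sec

The single real pole at s = −0.49 gives a corner at ω = 0.49 rad/sec.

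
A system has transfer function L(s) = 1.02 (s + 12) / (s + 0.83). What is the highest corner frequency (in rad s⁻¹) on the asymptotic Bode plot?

Break frequencies occur at each pole and zero magnitude: 0.83 rad s⁻¹, 12 rad s⁻¹.
The highest is 12 rad s⁻¹.

12 rad s⁻¹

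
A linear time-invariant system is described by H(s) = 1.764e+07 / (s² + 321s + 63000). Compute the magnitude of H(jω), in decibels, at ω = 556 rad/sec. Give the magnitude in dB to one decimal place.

35.3 dB

|(j556)² + 321(j556) + 63000| = |-2.4614e+05 + j1.7848e+05| = 3.04e+05
|H(j556)| = 1.764e+07 / 3.04e+05 = 58.02
20 log₁₀(58.02) = 35.27 dB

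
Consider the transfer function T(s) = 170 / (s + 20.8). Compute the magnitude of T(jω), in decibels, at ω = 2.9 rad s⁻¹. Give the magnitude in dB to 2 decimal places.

|j2.9 + 20.8| = √(2.9² + 20.8²) = 21
|T(j2.9)| = 170 / 21 = 8.0948
20 log₁₀(8.0948) = 18.164 dB

18.16 dB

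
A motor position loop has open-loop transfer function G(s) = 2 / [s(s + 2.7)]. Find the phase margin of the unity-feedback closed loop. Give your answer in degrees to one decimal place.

75.1 deg

Gain crossover: |G(jω)| = 1 at ω ≈ 0.716 rad s⁻¹.
∠G(j0.716) = −90° − arctan(0.716/2.7) ≈ -104.85°
PM = 180° + (-104.85°) = 75.15°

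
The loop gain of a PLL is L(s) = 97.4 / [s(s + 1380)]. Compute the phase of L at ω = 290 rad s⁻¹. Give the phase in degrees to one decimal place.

∠(j290 + 1380) = arctan(290/1380) = 11.87°
∠(j290) = 90.00°
∠L(j290) = − (11.87° + 90.00°) = -101.87°

-101.9°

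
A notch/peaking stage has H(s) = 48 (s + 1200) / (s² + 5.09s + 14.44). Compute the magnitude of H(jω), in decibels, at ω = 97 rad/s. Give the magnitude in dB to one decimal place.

|j97 + 1200| = √(97² + 1200²) = 1204
|(j97)² + 5.09(j97) + 14.44| = |-9394.6 + j493.73| = 9408
|H(j97)| = 48 × 1204 / 9408 = 6.1427
20 log₁₀(6.1427) = 15.77 dB

15.8 dB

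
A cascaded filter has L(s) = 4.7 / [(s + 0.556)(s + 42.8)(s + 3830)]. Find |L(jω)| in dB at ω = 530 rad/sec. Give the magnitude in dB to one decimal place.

-167.3 dB

|j530 + 0.556| = √(530² + 0.556²) = 530
|j530 + 42.8| = √(530² + 42.8²) = 531.7
|j530 + 3830| = √(530² + 3830²) = 3866
|L(j530)| = 4.7 / (530 × 531.7 × 3866) = 4.3134e-09
20 log₁₀(4.3134e-09) = -167.30 dB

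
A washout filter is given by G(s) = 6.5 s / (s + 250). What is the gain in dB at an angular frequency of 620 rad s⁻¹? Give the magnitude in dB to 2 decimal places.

15.60 dB

|j620| = 620
|j620 + 250| = √(620² + 250²) = 668.5
|G(j620)| = 6.5 × 620 / 668.5 = 6.0284
20 log₁₀(6.0284) = 15.604 dB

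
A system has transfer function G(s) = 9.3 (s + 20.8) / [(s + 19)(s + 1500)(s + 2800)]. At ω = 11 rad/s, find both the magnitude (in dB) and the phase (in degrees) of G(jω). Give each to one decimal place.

|G| = -112.5 dB, ∠G = -2.8°

|j11 + 20.8| = √(11² + 20.8²) = 23.53
|j11 + 19| = √(11² + 19²) = 21.95
|j11 + 1500| = √(11² + 1500²) = 1500
|j11 + 2800| = √(11² + 2800²) = 2800
|G(j11)| = 9.3 × 23.53 / (21.95 × 1500 × 2800) = 2.3731e-06
20 log₁₀(2.3731e-06) = -112.49 dB
∠(j11 + 20.8) = arctan(11/20.8) = 27.87°
∠(j11 + 19) = arctan(11/19) = 30.07°
∠(j11 + 1500) = arctan(11/1500) = 0.42°
∠(j11 + 2800) = arctan(11/2800) = 0.23°
∠G(j11) = 27.87° − (30.07° + 0.42° + 0.23°) = -2.84°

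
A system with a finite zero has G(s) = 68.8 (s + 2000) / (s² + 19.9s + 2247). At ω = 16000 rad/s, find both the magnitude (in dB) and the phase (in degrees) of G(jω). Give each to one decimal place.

|j16000 + 2000| = √(16000² + 2000²) = 1.612e+04
|(j16000)² + 19.9(j16000) + 2247| = |-2.56e+08 + j3.184e+05| = 2.56e+08
|G(j16000)| = 68.8 × 1.612e+04 / 2.56e+08 = 0.0043335
20 log₁₀(0.0043335) = -47.26 dB
∠(j16000 + 2000) = arctan(16000/2000) = 82.87°
∠[(j16000)² + 19.9(j16000) + 2247] = ∠[-2.56e+08 + j3.184e+05] = 179.93°
∠G(j16000) = 82.87° − 179.93° = -97.05°

|G| = -47.3 dB, ∠G = -97.1 deg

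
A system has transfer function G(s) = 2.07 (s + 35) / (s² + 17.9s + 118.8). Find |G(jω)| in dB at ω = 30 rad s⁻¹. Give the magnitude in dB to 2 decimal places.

|j30 + 35| = √(30² + 35²) = 46.1
|(j30)² + 17.9(j30) + 118.8| = |-781.2 + j537| = 948
|G(j30)| = 2.07 × 46.1 / 948 = 0.10066
20 log₁₀(0.10066) = -19.943 dB

-19.94 dB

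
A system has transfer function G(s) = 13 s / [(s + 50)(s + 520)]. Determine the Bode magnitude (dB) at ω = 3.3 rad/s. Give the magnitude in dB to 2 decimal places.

-55.67 dB

|j3.3| = 3.3
|j3.3 + 50| = √(3.3² + 50²) = 50.11
|j3.3 + 520| = √(3.3² + 520²) = 520
|G(j3.3)| = 13 × 3.3 / (50.11 × 520) = 0.0016464
20 log₁₀(0.0016464) = -55.669 dB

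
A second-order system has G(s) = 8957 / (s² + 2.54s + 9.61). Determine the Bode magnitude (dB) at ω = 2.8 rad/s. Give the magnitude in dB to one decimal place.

61.7 dB

|(j2.8)² + 2.54(j2.8) + 9.61| = |1.77 + j7.112| = 7.329
|G(j2.8)| = 8957 / 7.329 = 1222.1
20 log₁₀(1222.1) = 61.74 dB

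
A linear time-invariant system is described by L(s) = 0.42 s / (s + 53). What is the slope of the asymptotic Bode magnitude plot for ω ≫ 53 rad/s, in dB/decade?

0 dB/decade

With 1 zero and 1 pole, the high-frequency asymptotic slope is 20 × (1 − 1) = 0 dB/decade.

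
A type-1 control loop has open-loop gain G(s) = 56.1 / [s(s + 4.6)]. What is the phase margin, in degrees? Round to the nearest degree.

34 deg

Gain crossover: |G(jω)| = 1 at ω ≈ 6.82 rad s⁻¹.
∠G(j6.82) = −90° − arctan(6.82/4.6) ≈ -146.00°
PM = 180° + (-146.00°) = 34.00°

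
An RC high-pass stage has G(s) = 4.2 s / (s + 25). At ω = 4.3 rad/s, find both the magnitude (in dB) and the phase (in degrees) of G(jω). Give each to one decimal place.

|G| = -3.0 dB, ∠G = 80.2°

|j4.3| = 4.3
|j4.3 + 25| = √(4.3² + 25²) = 25.37
|G(j4.3)| = 4.2 × 4.3 / 25.37 = 0.71195
20 log₁₀(0.71195) = -2.95 dB
∠(j4.3) = 90.00°
∠(j4.3 + 25) = arctan(4.3/25) = 9.76°
∠G(j4.3) = 90.00° − 9.76° = 80.24°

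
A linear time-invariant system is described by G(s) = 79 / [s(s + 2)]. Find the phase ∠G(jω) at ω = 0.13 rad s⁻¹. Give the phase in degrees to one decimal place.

∠(j0.13 + 2) = arctan(0.13/2) = 3.72°
∠(j0.13) = 90.00°
∠G(j0.13) = − (3.72° + 90.00°) = -93.72°

-93.7°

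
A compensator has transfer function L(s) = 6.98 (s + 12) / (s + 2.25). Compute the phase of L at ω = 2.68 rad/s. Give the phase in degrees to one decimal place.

∠(j2.68 + 12) = arctan(2.68/12) = 12.59°
∠(j2.68 + 2.25) = arctan(2.68/2.25) = 49.98°
∠L(j2.68) = 12.59° − 49.98° = -37.40°

-37.4°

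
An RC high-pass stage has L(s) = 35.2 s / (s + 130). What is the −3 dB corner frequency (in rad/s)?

For a single-pole high-pass, the −3 dB point is at the pole: ω = 130 rad/s.

130 rad/s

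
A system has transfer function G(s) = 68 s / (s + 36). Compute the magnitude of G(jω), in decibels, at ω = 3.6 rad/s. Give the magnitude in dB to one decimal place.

|j3.6| = 3.6
|j3.6 + 36| = √(3.6² + 36²) = 36.18
|G(j3.6)| = 68 × 3.6 / 36.18 = 6.7663
20 log₁₀(6.7663) = 16.61 dB

16.6 dB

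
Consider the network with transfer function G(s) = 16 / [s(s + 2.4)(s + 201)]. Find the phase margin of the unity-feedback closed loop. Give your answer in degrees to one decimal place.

Gain crossover: |G(jω)| = 1 at ω ≈ 0.0332 rad s⁻¹.
∠G(j0.0332) = −90° − arctan(0.0332/2.4) − arctan(0.0332/201) ≈ -90.80°
PM = 180° + (-90.80°) = 89.20°

89.2°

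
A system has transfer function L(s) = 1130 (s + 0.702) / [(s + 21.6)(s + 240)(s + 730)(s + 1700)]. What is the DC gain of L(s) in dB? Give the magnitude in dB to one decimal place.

-138.2 dB

L(0) = 1130 × 0.702 / (21.6 × 240 × 730 × 1700) = 1.233e-07
20 log₁₀(1.233e-07) = -138.18 dB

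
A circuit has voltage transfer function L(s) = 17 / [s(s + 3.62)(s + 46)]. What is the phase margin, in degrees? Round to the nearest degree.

Gain crossover: |L(jω)| = 1 at ω ≈ 0.102 rad s⁻¹.
∠L(j0.102) = −90° − arctan(0.102/3.62) − arctan(0.102/46) ≈ -91.74°
PM = 180° + (-91.74°) = 88.26°

88°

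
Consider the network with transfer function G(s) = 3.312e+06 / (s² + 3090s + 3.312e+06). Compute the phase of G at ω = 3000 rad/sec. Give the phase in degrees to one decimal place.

∠[(j3000)² + 3090(j3000) + 3.312e+06] = ∠[-5.688e+06 + j9.27e+06] = 121.53°
∠G(j3000) = −121.53° = -121.53°

-121.5°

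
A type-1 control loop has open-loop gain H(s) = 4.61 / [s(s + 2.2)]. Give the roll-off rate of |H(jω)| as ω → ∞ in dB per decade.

-40 dB/decade

With 0 zeros and 2 poles, the high-frequency asymptotic slope is 20 × (0 − 2) = -40 dB/decade.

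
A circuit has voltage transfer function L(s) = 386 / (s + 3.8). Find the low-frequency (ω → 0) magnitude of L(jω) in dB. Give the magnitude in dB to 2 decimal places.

40.14 dB

L(0) = 386 / 3.8 = 101.58
20 log₁₀(101.58) = 40.136 dB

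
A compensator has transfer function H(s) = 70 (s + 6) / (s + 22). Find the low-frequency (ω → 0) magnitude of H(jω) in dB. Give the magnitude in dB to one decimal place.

H(0) = 70 × 6 / 22 = 19.091
20 log₁₀(19.091) = 25.62 dB

25.6 dB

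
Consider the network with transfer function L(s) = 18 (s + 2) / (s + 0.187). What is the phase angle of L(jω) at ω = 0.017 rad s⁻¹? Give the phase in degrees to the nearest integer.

-5°

∠(j0.017 + 2) = arctan(0.017/2) = 0.49°
∠(j0.017 + 0.187) = arctan(0.017/0.187) = 5.19°
∠L(j0.017) = 0.49° − 5.19° = -4.71°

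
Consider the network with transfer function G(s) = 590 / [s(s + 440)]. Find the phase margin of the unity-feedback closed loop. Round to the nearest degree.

90 deg

Gain crossover: |G(jω)| = 1 at ω ≈ 1.34 rad/s.
∠G(j1.34) = −90° − arctan(1.34/440) ≈ -90.17°
PM = 180° + (-90.17°) = 89.83°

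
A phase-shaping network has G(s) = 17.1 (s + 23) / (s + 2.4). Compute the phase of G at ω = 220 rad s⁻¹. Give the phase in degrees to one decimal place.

∠(j220 + 23) = arctan(220/23) = 84.03°
∠(j220 + 2.4) = arctan(220/2.4) = 89.37°
∠G(j220) = 84.03° − 89.37° = -5.34°

-5.3°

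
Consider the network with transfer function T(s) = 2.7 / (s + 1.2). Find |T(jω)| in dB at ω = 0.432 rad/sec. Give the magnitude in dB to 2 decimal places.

6.51 dB

|j0.432 + 1.2| = √(0.432² + 1.2²) = 1.275
|T(j0.432)| = 2.7 / 1.275 = 2.117
20 log₁₀(2.117) = 6.514 dB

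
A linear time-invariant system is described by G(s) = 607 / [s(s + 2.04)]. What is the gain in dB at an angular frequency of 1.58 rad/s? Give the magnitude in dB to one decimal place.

43.5 dB

|j1.58 + 2.04| = √(1.58² + 2.04²) = 2.58
|j1.58| = 1.58
|G(j1.58)| = 607 / (2.58 × 1.58) = 148.89
20 log₁₀(148.89) = 43.46 dB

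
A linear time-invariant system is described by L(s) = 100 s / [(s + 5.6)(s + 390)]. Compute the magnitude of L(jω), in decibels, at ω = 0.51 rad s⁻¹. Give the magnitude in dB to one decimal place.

-32.7 dB

|j0.51| = 0.51
|j0.51 + 5.6| = √(0.51² + 5.6²) = 5.623
|j0.51 + 390| = √(0.51² + 390²) = 390
|L(j0.51)| = 100 × 0.51 / (5.623 × 390) = 0.023255
20 log₁₀(0.023255) = -32.67 dB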